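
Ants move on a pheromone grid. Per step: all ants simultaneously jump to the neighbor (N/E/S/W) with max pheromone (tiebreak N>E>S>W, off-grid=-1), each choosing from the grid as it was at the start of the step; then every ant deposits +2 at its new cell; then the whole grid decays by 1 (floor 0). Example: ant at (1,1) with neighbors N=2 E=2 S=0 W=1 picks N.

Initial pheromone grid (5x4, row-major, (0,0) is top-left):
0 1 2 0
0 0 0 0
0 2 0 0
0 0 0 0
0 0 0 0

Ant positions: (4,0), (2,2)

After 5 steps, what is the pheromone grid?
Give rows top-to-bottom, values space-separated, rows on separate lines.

After step 1: ants at (3,0),(2,1)
  0 0 1 0
  0 0 0 0
  0 3 0 0
  1 0 0 0
  0 0 0 0
After step 2: ants at (2,0),(1,1)
  0 0 0 0
  0 1 0 0
  1 2 0 0
  0 0 0 0
  0 0 0 0
After step 3: ants at (2,1),(2,1)
  0 0 0 0
  0 0 0 0
  0 5 0 0
  0 0 0 0
  0 0 0 0
After step 4: ants at (1,1),(1,1)
  0 0 0 0
  0 3 0 0
  0 4 0 0
  0 0 0 0
  0 0 0 0
After step 5: ants at (2,1),(2,1)
  0 0 0 0
  0 2 0 0
  0 7 0 0
  0 0 0 0
  0 0 0 0

0 0 0 0
0 2 0 0
0 7 0 0
0 0 0 0
0 0 0 0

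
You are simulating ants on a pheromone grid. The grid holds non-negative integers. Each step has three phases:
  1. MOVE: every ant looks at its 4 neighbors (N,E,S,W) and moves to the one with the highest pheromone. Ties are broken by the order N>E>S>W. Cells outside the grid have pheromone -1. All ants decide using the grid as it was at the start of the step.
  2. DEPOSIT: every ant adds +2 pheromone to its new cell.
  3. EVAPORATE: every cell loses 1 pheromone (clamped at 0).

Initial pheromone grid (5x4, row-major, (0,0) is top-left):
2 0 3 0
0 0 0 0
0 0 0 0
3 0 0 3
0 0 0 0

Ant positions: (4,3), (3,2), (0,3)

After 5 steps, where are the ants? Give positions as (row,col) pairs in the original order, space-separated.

Step 1: ant0:(4,3)->N->(3,3) | ant1:(3,2)->E->(3,3) | ant2:(0,3)->W->(0,2)
  grid max=6 at (3,3)
Step 2: ant0:(3,3)->N->(2,3) | ant1:(3,3)->N->(2,3) | ant2:(0,2)->E->(0,3)
  grid max=5 at (3,3)
Step 3: ant0:(2,3)->S->(3,3) | ant1:(2,3)->S->(3,3) | ant2:(0,3)->W->(0,2)
  grid max=8 at (3,3)
Step 4: ant0:(3,3)->N->(2,3) | ant1:(3,3)->N->(2,3) | ant2:(0,2)->E->(0,3)
  grid max=7 at (3,3)
Step 5: ant0:(2,3)->S->(3,3) | ant1:(2,3)->S->(3,3) | ant2:(0,3)->W->(0,2)
  grid max=10 at (3,3)

(3,3) (3,3) (0,2)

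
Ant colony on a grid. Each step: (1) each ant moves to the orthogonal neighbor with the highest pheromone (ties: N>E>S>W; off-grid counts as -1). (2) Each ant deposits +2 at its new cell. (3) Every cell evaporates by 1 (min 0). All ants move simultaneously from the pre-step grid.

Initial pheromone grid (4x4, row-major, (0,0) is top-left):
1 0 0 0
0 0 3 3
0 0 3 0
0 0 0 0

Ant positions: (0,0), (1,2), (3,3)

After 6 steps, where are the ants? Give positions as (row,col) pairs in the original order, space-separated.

Step 1: ant0:(0,0)->E->(0,1) | ant1:(1,2)->E->(1,3) | ant2:(3,3)->N->(2,3)
  grid max=4 at (1,3)
Step 2: ant0:(0,1)->E->(0,2) | ant1:(1,3)->W->(1,2) | ant2:(2,3)->N->(1,3)
  grid max=5 at (1,3)
Step 3: ant0:(0,2)->S->(1,2) | ant1:(1,2)->E->(1,3) | ant2:(1,3)->W->(1,2)
  grid max=6 at (1,2)
Step 4: ant0:(1,2)->E->(1,3) | ant1:(1,3)->W->(1,2) | ant2:(1,2)->E->(1,3)
  grid max=9 at (1,3)
Step 5: ant0:(1,3)->W->(1,2) | ant1:(1,2)->E->(1,3) | ant2:(1,3)->W->(1,2)
  grid max=10 at (1,2)
Step 6: ant0:(1,2)->E->(1,3) | ant1:(1,3)->W->(1,2) | ant2:(1,2)->E->(1,3)
  grid max=13 at (1,3)

(1,3) (1,2) (1,3)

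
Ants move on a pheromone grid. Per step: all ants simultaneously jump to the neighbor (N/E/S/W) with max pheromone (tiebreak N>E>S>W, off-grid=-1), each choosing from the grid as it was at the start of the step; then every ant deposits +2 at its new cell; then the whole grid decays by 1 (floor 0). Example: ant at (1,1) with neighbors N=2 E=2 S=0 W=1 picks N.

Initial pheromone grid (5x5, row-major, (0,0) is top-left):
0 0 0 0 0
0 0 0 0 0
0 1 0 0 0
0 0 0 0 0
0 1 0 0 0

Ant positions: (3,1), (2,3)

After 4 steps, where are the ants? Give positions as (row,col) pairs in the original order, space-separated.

Step 1: ant0:(3,1)->N->(2,1) | ant1:(2,3)->N->(1,3)
  grid max=2 at (2,1)
Step 2: ant0:(2,1)->N->(1,1) | ant1:(1,3)->N->(0,3)
  grid max=1 at (0,3)
Step 3: ant0:(1,1)->S->(2,1) | ant1:(0,3)->E->(0,4)
  grid max=2 at (2,1)
Step 4: ant0:(2,1)->N->(1,1) | ant1:(0,4)->S->(1,4)
  grid max=1 at (1,1)

(1,1) (1,4)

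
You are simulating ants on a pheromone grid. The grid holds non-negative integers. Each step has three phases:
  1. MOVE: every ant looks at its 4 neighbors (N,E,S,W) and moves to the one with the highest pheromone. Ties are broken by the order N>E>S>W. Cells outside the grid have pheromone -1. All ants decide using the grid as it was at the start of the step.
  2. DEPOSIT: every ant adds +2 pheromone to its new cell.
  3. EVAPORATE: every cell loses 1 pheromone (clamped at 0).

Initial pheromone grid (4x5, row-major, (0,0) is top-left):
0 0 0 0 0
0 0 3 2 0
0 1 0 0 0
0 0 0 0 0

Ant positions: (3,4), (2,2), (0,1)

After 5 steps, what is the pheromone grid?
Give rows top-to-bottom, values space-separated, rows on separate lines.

After step 1: ants at (2,4),(1,2),(0,2)
  0 0 1 0 0
  0 0 4 1 0
  0 0 0 0 1
  0 0 0 0 0
After step 2: ants at (1,4),(0,2),(1,2)
  0 0 2 0 0
  0 0 5 0 1
  0 0 0 0 0
  0 0 0 0 0
After step 3: ants at (0,4),(1,2),(0,2)
  0 0 3 0 1
  0 0 6 0 0
  0 0 0 0 0
  0 0 0 0 0
After step 4: ants at (1,4),(0,2),(1,2)
  0 0 4 0 0
  0 0 7 0 1
  0 0 0 0 0
  0 0 0 0 0
After step 5: ants at (0,4),(1,2),(0,2)
  0 0 5 0 1
  0 0 8 0 0
  0 0 0 0 0
  0 0 0 0 0

0 0 5 0 1
0 0 8 0 0
0 0 0 0 0
0 0 0 0 0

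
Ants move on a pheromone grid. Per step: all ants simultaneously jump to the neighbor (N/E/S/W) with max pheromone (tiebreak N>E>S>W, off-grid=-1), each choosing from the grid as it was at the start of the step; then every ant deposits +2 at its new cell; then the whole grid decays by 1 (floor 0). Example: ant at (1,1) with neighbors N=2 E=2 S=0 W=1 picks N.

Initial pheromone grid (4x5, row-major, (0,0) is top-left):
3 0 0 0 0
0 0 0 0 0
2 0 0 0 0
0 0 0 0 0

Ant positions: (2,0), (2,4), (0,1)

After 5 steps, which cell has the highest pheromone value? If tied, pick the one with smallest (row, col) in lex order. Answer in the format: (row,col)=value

Step 1: ant0:(2,0)->N->(1,0) | ant1:(2,4)->N->(1,4) | ant2:(0,1)->W->(0,0)
  grid max=4 at (0,0)
Step 2: ant0:(1,0)->N->(0,0) | ant1:(1,4)->N->(0,4) | ant2:(0,0)->S->(1,0)
  grid max=5 at (0,0)
Step 3: ant0:(0,0)->S->(1,0) | ant1:(0,4)->S->(1,4) | ant2:(1,0)->N->(0,0)
  grid max=6 at (0,0)
Step 4: ant0:(1,0)->N->(0,0) | ant1:(1,4)->N->(0,4) | ant2:(0,0)->S->(1,0)
  grid max=7 at (0,0)
Step 5: ant0:(0,0)->S->(1,0) | ant1:(0,4)->S->(1,4) | ant2:(1,0)->N->(0,0)
  grid max=8 at (0,0)
Final grid:
  8 0 0 0 0
  5 0 0 0 1
  0 0 0 0 0
  0 0 0 0 0
Max pheromone 8 at (0,0)

Answer: (0,0)=8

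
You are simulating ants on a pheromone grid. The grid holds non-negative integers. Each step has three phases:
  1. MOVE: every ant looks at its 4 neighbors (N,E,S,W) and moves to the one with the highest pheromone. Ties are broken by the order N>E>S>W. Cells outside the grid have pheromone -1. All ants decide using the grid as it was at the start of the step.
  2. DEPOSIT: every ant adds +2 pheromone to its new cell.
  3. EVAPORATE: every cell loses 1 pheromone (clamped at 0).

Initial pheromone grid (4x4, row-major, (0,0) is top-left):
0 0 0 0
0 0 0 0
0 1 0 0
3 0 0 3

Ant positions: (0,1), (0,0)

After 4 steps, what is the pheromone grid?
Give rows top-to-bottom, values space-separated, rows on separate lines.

After step 1: ants at (0,2),(0,1)
  0 1 1 0
  0 0 0 0
  0 0 0 0
  2 0 0 2
After step 2: ants at (0,1),(0,2)
  0 2 2 0
  0 0 0 0
  0 0 0 0
  1 0 0 1
After step 3: ants at (0,2),(0,1)
  0 3 3 0
  0 0 0 0
  0 0 0 0
  0 0 0 0
After step 4: ants at (0,1),(0,2)
  0 4 4 0
  0 0 0 0
  0 0 0 0
  0 0 0 0

0 4 4 0
0 0 0 0
0 0 0 0
0 0 0 0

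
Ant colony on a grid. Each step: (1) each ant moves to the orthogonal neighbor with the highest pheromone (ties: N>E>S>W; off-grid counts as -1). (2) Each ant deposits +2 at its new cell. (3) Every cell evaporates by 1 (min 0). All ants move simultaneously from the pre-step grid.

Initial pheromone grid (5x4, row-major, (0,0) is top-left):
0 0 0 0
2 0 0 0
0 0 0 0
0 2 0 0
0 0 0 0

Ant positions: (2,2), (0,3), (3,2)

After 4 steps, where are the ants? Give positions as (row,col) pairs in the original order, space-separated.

Step 1: ant0:(2,2)->N->(1,2) | ant1:(0,3)->S->(1,3) | ant2:(3,2)->W->(3,1)
  grid max=3 at (3,1)
Step 2: ant0:(1,2)->E->(1,3) | ant1:(1,3)->W->(1,2) | ant2:(3,1)->N->(2,1)
  grid max=2 at (1,2)
Step 3: ant0:(1,3)->W->(1,2) | ant1:(1,2)->E->(1,3) | ant2:(2,1)->S->(3,1)
  grid max=3 at (1,2)
Step 4: ant0:(1,2)->E->(1,3) | ant1:(1,3)->W->(1,2) | ant2:(3,1)->N->(2,1)
  grid max=4 at (1,2)

(1,3) (1,2) (2,1)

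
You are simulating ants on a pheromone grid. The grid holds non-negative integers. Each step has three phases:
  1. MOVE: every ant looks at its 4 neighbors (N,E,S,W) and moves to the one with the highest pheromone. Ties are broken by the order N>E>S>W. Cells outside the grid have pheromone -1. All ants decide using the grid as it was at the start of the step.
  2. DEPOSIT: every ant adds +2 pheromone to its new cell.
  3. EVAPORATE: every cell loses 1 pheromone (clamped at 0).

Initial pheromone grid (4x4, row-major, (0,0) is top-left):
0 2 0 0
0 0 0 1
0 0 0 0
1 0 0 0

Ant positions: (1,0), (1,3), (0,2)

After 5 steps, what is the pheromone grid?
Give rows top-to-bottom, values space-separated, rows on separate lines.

After step 1: ants at (0,0),(0,3),(0,1)
  1 3 0 1
  0 0 0 0
  0 0 0 0
  0 0 0 0
After step 2: ants at (0,1),(1,3),(0,0)
  2 4 0 0
  0 0 0 1
  0 0 0 0
  0 0 0 0
After step 3: ants at (0,0),(0,3),(0,1)
  3 5 0 1
  0 0 0 0
  0 0 0 0
  0 0 0 0
After step 4: ants at (0,1),(1,3),(0,0)
  4 6 0 0
  0 0 0 1
  0 0 0 0
  0 0 0 0
After step 5: ants at (0,0),(0,3),(0,1)
  5 7 0 1
  0 0 0 0
  0 0 0 0
  0 0 0 0

5 7 0 1
0 0 0 0
0 0 0 0
0 0 0 0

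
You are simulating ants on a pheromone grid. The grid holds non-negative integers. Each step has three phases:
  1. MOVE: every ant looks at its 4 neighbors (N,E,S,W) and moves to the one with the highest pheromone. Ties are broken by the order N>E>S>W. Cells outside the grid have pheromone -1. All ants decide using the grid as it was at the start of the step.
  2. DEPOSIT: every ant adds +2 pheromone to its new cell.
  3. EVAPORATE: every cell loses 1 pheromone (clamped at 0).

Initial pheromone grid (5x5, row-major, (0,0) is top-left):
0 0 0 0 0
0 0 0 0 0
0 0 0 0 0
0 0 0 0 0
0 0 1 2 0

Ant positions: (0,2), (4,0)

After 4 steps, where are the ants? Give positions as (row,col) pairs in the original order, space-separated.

Step 1: ant0:(0,2)->E->(0,3) | ant1:(4,0)->N->(3,0)
  grid max=1 at (0,3)
Step 2: ant0:(0,3)->E->(0,4) | ant1:(3,0)->N->(2,0)
  grid max=1 at (0,4)
Step 3: ant0:(0,4)->S->(1,4) | ant1:(2,0)->N->(1,0)
  grid max=1 at (1,0)
Step 4: ant0:(1,4)->N->(0,4) | ant1:(1,0)->N->(0,0)
  grid max=1 at (0,0)

(0,4) (0,0)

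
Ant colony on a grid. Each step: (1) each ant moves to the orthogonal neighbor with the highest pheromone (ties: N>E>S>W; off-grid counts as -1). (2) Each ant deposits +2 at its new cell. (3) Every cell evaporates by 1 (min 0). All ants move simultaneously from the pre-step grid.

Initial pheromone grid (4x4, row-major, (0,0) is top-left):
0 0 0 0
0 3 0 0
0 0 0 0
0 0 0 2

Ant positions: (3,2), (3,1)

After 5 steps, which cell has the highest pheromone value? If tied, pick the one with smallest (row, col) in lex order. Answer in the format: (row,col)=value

Answer: (3,3)=3

Derivation:
Step 1: ant0:(3,2)->E->(3,3) | ant1:(3,1)->N->(2,1)
  grid max=3 at (3,3)
Step 2: ant0:(3,3)->N->(2,3) | ant1:(2,1)->N->(1,1)
  grid max=3 at (1,1)
Step 3: ant0:(2,3)->S->(3,3) | ant1:(1,1)->N->(0,1)
  grid max=3 at (3,3)
Step 4: ant0:(3,3)->N->(2,3) | ant1:(0,1)->S->(1,1)
  grid max=3 at (1,1)
Step 5: ant0:(2,3)->S->(3,3) | ant1:(1,1)->N->(0,1)
  grid max=3 at (3,3)
Final grid:
  0 1 0 0
  0 2 0 0
  0 0 0 0
  0 0 0 3
Max pheromone 3 at (3,3)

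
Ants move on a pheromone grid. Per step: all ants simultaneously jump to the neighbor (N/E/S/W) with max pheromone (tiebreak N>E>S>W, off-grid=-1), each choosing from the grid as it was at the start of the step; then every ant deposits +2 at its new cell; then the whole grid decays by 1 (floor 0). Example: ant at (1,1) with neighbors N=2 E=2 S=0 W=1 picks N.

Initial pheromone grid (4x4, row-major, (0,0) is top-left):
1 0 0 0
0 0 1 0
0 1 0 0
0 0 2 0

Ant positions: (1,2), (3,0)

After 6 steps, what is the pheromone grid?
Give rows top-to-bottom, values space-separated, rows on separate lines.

After step 1: ants at (0,2),(2,0)
  0 0 1 0
  0 0 0 0
  1 0 0 0
  0 0 1 0
After step 2: ants at (0,3),(1,0)
  0 0 0 1
  1 0 0 0
  0 0 0 0
  0 0 0 0
After step 3: ants at (1,3),(0,0)
  1 0 0 0
  0 0 0 1
  0 0 0 0
  0 0 0 0
After step 4: ants at (0,3),(0,1)
  0 1 0 1
  0 0 0 0
  0 0 0 0
  0 0 0 0
After step 5: ants at (1,3),(0,2)
  0 0 1 0
  0 0 0 1
  0 0 0 0
  0 0 0 0
After step 6: ants at (0,3),(0,3)
  0 0 0 3
  0 0 0 0
  0 0 0 0
  0 0 0 0

0 0 0 3
0 0 0 0
0 0 0 0
0 0 0 0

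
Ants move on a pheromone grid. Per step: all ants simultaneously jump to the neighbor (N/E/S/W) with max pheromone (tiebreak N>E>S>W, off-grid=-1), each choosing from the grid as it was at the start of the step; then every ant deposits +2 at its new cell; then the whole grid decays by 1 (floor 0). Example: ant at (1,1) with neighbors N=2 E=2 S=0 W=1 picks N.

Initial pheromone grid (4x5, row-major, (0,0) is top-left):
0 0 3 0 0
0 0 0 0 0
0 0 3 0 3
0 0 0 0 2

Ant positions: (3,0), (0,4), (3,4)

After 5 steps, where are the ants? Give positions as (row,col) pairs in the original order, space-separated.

Step 1: ant0:(3,0)->N->(2,0) | ant1:(0,4)->S->(1,4) | ant2:(3,4)->N->(2,4)
  grid max=4 at (2,4)
Step 2: ant0:(2,0)->N->(1,0) | ant1:(1,4)->S->(2,4) | ant2:(2,4)->N->(1,4)
  grid max=5 at (2,4)
Step 3: ant0:(1,0)->N->(0,0) | ant1:(2,4)->N->(1,4) | ant2:(1,4)->S->(2,4)
  grid max=6 at (2,4)
Step 4: ant0:(0,0)->E->(0,1) | ant1:(1,4)->S->(2,4) | ant2:(2,4)->N->(1,4)
  grid max=7 at (2,4)
Step 5: ant0:(0,1)->E->(0,2) | ant1:(2,4)->N->(1,4) | ant2:(1,4)->S->(2,4)
  grid max=8 at (2,4)

(0,2) (1,4) (2,4)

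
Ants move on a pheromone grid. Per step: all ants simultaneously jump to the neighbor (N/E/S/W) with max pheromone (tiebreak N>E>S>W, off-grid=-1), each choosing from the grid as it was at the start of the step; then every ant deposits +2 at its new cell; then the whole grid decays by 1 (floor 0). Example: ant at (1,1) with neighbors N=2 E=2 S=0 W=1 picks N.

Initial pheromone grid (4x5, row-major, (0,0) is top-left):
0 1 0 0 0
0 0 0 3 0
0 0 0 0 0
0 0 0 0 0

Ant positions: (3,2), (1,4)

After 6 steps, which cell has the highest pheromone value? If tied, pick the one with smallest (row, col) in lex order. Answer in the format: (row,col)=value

Step 1: ant0:(3,2)->N->(2,2) | ant1:(1,4)->W->(1,3)
  grid max=4 at (1,3)
Step 2: ant0:(2,2)->N->(1,2) | ant1:(1,3)->N->(0,3)
  grid max=3 at (1,3)
Step 3: ant0:(1,2)->E->(1,3) | ant1:(0,3)->S->(1,3)
  grid max=6 at (1,3)
Step 4: ant0:(1,3)->N->(0,3) | ant1:(1,3)->N->(0,3)
  grid max=5 at (1,3)
Step 5: ant0:(0,3)->S->(1,3) | ant1:(0,3)->S->(1,3)
  grid max=8 at (1,3)
Step 6: ant0:(1,3)->N->(0,3) | ant1:(1,3)->N->(0,3)
  grid max=7 at (1,3)
Final grid:
  0 0 0 5 0
  0 0 0 7 0
  0 0 0 0 0
  0 0 0 0 0
Max pheromone 7 at (1,3)

Answer: (1,3)=7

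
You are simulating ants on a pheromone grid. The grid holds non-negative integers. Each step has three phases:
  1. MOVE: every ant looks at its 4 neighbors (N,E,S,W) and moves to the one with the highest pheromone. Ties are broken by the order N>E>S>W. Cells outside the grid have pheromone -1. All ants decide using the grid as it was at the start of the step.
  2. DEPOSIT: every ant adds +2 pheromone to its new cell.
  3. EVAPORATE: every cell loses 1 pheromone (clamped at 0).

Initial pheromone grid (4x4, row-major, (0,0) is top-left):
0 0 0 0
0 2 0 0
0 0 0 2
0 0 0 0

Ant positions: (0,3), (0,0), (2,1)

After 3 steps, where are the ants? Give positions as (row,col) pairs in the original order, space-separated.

Step 1: ant0:(0,3)->S->(1,3) | ant1:(0,0)->E->(0,1) | ant2:(2,1)->N->(1,1)
  grid max=3 at (1,1)
Step 2: ant0:(1,3)->S->(2,3) | ant1:(0,1)->S->(1,1) | ant2:(1,1)->N->(0,1)
  grid max=4 at (1,1)
Step 3: ant0:(2,3)->N->(1,3) | ant1:(1,1)->N->(0,1) | ant2:(0,1)->S->(1,1)
  grid max=5 at (1,1)

(1,3) (0,1) (1,1)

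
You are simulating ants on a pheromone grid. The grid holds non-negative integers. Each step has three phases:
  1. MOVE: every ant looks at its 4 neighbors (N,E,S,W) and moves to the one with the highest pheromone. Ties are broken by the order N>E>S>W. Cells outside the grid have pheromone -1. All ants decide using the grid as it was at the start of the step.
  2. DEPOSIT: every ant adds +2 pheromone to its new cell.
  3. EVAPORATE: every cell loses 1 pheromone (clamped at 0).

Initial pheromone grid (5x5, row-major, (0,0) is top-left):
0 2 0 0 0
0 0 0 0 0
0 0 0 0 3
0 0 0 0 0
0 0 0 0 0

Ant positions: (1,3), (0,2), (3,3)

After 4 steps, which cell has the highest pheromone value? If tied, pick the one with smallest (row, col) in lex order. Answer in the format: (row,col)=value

Step 1: ant0:(1,3)->N->(0,3) | ant1:(0,2)->W->(0,1) | ant2:(3,3)->N->(2,3)
  grid max=3 at (0,1)
Step 2: ant0:(0,3)->E->(0,4) | ant1:(0,1)->E->(0,2) | ant2:(2,3)->E->(2,4)
  grid max=3 at (2,4)
Step 3: ant0:(0,4)->S->(1,4) | ant1:(0,2)->W->(0,1) | ant2:(2,4)->N->(1,4)
  grid max=3 at (0,1)
Step 4: ant0:(1,4)->S->(2,4) | ant1:(0,1)->E->(0,2) | ant2:(1,4)->S->(2,4)
  grid max=5 at (2,4)
Final grid:
  0 2 1 0 0
  0 0 0 0 2
  0 0 0 0 5
  0 0 0 0 0
  0 0 0 0 0
Max pheromone 5 at (2,4)

Answer: (2,4)=5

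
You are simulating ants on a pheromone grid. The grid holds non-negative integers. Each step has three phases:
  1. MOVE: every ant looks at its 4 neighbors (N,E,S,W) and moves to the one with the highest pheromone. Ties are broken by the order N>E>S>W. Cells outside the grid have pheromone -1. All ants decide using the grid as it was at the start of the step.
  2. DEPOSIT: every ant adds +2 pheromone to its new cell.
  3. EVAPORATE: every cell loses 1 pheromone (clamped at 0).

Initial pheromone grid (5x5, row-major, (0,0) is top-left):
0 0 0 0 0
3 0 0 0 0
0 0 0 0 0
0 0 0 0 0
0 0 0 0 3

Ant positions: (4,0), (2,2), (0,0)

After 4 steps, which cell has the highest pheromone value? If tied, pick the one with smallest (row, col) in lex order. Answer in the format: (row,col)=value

Step 1: ant0:(4,0)->N->(3,0) | ant1:(2,2)->N->(1,2) | ant2:(0,0)->S->(1,0)
  grid max=4 at (1,0)
Step 2: ant0:(3,0)->N->(2,0) | ant1:(1,2)->N->(0,2) | ant2:(1,0)->N->(0,0)
  grid max=3 at (1,0)
Step 3: ant0:(2,0)->N->(1,0) | ant1:(0,2)->E->(0,3) | ant2:(0,0)->S->(1,0)
  grid max=6 at (1,0)
Step 4: ant0:(1,0)->N->(0,0) | ant1:(0,3)->E->(0,4) | ant2:(1,0)->N->(0,0)
  grid max=5 at (1,0)
Final grid:
  3 0 0 0 1
  5 0 0 0 0
  0 0 0 0 0
  0 0 0 0 0
  0 0 0 0 0
Max pheromone 5 at (1,0)

Answer: (1,0)=5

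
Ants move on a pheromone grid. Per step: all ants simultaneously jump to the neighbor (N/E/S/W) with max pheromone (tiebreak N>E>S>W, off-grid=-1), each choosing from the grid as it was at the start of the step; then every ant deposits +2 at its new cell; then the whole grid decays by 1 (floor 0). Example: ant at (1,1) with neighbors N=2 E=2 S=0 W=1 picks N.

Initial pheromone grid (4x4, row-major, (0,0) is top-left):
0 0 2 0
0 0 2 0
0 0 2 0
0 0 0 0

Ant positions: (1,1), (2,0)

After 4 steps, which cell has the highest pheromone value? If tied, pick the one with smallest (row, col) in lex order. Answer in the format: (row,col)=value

Step 1: ant0:(1,1)->E->(1,2) | ant1:(2,0)->N->(1,0)
  grid max=3 at (1,2)
Step 2: ant0:(1,2)->N->(0,2) | ant1:(1,0)->N->(0,0)
  grid max=2 at (0,2)
Step 3: ant0:(0,2)->S->(1,2) | ant1:(0,0)->E->(0,1)
  grid max=3 at (1,2)
Step 4: ant0:(1,2)->N->(0,2) | ant1:(0,1)->E->(0,2)
  grid max=4 at (0,2)
Final grid:
  0 0 4 0
  0 0 2 0
  0 0 0 0
  0 0 0 0
Max pheromone 4 at (0,2)

Answer: (0,2)=4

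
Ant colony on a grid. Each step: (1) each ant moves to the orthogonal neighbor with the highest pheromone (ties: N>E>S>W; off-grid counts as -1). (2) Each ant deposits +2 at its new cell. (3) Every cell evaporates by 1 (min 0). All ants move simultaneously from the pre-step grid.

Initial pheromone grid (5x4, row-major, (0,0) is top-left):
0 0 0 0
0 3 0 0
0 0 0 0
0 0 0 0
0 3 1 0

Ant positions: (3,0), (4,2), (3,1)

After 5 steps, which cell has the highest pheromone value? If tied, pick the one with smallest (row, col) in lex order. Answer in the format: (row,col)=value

Step 1: ant0:(3,0)->N->(2,0) | ant1:(4,2)->W->(4,1) | ant2:(3,1)->S->(4,1)
  grid max=6 at (4,1)
Step 2: ant0:(2,0)->N->(1,0) | ant1:(4,1)->N->(3,1) | ant2:(4,1)->N->(3,1)
  grid max=5 at (4,1)
Step 3: ant0:(1,0)->E->(1,1) | ant1:(3,1)->S->(4,1) | ant2:(3,1)->S->(4,1)
  grid max=8 at (4,1)
Step 4: ant0:(1,1)->N->(0,1) | ant1:(4,1)->N->(3,1) | ant2:(4,1)->N->(3,1)
  grid max=7 at (4,1)
Step 5: ant0:(0,1)->S->(1,1) | ant1:(3,1)->S->(4,1) | ant2:(3,1)->S->(4,1)
  grid max=10 at (4,1)
Final grid:
  0 0 0 0
  0 2 0 0
  0 0 0 0
  0 4 0 0
  0 10 0 0
Max pheromone 10 at (4,1)

Answer: (4,1)=10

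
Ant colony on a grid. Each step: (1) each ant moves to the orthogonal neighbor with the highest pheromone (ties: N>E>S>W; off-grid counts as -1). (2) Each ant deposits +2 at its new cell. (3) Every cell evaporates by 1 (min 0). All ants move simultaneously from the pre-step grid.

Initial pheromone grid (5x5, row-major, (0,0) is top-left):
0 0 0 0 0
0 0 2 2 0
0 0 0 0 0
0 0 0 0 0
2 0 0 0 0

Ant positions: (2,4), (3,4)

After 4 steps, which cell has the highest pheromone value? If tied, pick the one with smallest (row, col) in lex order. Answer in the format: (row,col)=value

Answer: (1,4)=4

Derivation:
Step 1: ant0:(2,4)->N->(1,4) | ant1:(3,4)->N->(2,4)
  grid max=1 at (1,2)
Step 2: ant0:(1,4)->S->(2,4) | ant1:(2,4)->N->(1,4)
  grid max=2 at (1,4)
Step 3: ant0:(2,4)->N->(1,4) | ant1:(1,4)->S->(2,4)
  grid max=3 at (1,4)
Step 4: ant0:(1,4)->S->(2,4) | ant1:(2,4)->N->(1,4)
  grid max=4 at (1,4)
Final grid:
  0 0 0 0 0
  0 0 0 0 4
  0 0 0 0 4
  0 0 0 0 0
  0 0 0 0 0
Max pheromone 4 at (1,4)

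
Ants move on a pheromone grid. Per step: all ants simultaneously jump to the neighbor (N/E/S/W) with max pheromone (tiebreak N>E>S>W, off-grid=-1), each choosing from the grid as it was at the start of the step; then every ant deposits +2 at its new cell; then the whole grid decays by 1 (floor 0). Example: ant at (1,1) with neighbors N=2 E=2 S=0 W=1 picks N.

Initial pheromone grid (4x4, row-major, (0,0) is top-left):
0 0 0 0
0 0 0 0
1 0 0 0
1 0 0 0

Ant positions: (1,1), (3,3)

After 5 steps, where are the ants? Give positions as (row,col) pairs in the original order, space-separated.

Step 1: ant0:(1,1)->N->(0,1) | ant1:(3,3)->N->(2,3)
  grid max=1 at (0,1)
Step 2: ant0:(0,1)->E->(0,2) | ant1:(2,3)->N->(1,3)
  grid max=1 at (0,2)
Step 3: ant0:(0,2)->E->(0,3) | ant1:(1,3)->N->(0,3)
  grid max=3 at (0,3)
Step 4: ant0:(0,3)->S->(1,3) | ant1:(0,3)->S->(1,3)
  grid max=3 at (1,3)
Step 5: ant0:(1,3)->N->(0,3) | ant1:(1,3)->N->(0,3)
  grid max=5 at (0,3)

(0,3) (0,3)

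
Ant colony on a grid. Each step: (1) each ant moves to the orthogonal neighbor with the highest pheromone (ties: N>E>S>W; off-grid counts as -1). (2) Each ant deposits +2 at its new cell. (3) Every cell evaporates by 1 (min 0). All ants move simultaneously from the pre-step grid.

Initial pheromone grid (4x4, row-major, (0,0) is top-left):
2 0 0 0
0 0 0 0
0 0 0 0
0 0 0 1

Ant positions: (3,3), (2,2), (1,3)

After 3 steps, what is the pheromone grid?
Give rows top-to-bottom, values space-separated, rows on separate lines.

After step 1: ants at (2,3),(1,2),(0,3)
  1 0 0 1
  0 0 1 0
  0 0 0 1
  0 0 0 0
After step 2: ants at (1,3),(0,2),(1,3)
  0 0 1 0
  0 0 0 3
  0 0 0 0
  0 0 0 0
After step 3: ants at (0,3),(0,3),(0,3)
  0 0 0 5
  0 0 0 2
  0 0 0 0
  0 0 0 0

0 0 0 5
0 0 0 2
0 0 0 0
0 0 0 0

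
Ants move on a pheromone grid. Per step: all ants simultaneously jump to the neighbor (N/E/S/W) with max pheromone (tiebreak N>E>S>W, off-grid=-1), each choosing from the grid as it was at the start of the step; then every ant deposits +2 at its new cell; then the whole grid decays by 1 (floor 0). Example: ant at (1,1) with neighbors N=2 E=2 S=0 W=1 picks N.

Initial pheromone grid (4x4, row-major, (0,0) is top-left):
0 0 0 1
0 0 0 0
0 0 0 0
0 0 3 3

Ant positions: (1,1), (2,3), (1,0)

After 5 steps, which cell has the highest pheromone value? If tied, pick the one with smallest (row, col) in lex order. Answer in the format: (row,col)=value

Step 1: ant0:(1,1)->N->(0,1) | ant1:(2,3)->S->(3,3) | ant2:(1,0)->N->(0,0)
  grid max=4 at (3,3)
Step 2: ant0:(0,1)->W->(0,0) | ant1:(3,3)->W->(3,2) | ant2:(0,0)->E->(0,1)
  grid max=3 at (3,2)
Step 3: ant0:(0,0)->E->(0,1) | ant1:(3,2)->E->(3,3) | ant2:(0,1)->W->(0,0)
  grid max=4 at (3,3)
Step 4: ant0:(0,1)->W->(0,0) | ant1:(3,3)->W->(3,2) | ant2:(0,0)->E->(0,1)
  grid max=4 at (0,0)
Step 5: ant0:(0,0)->E->(0,1) | ant1:(3,2)->E->(3,3) | ant2:(0,1)->W->(0,0)
  grid max=5 at (0,0)
Final grid:
  5 5 0 0
  0 0 0 0
  0 0 0 0
  0 0 2 4
Max pheromone 5 at (0,0)

Answer: (0,0)=5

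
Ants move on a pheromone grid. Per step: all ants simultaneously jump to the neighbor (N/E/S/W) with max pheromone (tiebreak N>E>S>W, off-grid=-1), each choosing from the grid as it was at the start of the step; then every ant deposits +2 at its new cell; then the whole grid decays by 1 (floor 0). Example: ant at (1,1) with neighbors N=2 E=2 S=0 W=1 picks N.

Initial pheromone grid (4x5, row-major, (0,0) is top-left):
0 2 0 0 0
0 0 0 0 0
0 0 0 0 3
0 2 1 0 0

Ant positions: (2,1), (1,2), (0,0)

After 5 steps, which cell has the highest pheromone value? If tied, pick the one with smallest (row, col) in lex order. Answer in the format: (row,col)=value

Step 1: ant0:(2,1)->S->(3,1) | ant1:(1,2)->N->(0,2) | ant2:(0,0)->E->(0,1)
  grid max=3 at (0,1)
Step 2: ant0:(3,1)->N->(2,1) | ant1:(0,2)->W->(0,1) | ant2:(0,1)->E->(0,2)
  grid max=4 at (0,1)
Step 3: ant0:(2,1)->S->(3,1) | ant1:(0,1)->E->(0,2) | ant2:(0,2)->W->(0,1)
  grid max=5 at (0,1)
Step 4: ant0:(3,1)->N->(2,1) | ant1:(0,2)->W->(0,1) | ant2:(0,1)->E->(0,2)
  grid max=6 at (0,1)
Step 5: ant0:(2,1)->S->(3,1) | ant1:(0,1)->E->(0,2) | ant2:(0,2)->W->(0,1)
  grid max=7 at (0,1)
Final grid:
  0 7 5 0 0
  0 0 0 0 0
  0 0 0 0 0
  0 3 0 0 0
Max pheromone 7 at (0,1)

Answer: (0,1)=7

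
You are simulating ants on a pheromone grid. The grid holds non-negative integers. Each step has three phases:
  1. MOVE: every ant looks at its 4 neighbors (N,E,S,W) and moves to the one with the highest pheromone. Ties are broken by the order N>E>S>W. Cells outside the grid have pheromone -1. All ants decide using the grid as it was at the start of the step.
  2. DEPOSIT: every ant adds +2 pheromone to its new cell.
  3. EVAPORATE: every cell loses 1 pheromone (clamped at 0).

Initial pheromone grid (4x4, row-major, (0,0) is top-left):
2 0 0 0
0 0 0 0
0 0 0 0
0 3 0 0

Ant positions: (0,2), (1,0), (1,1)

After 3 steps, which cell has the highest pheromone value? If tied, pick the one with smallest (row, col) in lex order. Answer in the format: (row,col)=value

Step 1: ant0:(0,2)->E->(0,3) | ant1:(1,0)->N->(0,0) | ant2:(1,1)->N->(0,1)
  grid max=3 at (0,0)
Step 2: ant0:(0,3)->S->(1,3) | ant1:(0,0)->E->(0,1) | ant2:(0,1)->W->(0,0)
  grid max=4 at (0,0)
Step 3: ant0:(1,3)->N->(0,3) | ant1:(0,1)->W->(0,0) | ant2:(0,0)->E->(0,1)
  grid max=5 at (0,0)
Final grid:
  5 3 0 1
  0 0 0 0
  0 0 0 0
  0 0 0 0
Max pheromone 5 at (0,0)

Answer: (0,0)=5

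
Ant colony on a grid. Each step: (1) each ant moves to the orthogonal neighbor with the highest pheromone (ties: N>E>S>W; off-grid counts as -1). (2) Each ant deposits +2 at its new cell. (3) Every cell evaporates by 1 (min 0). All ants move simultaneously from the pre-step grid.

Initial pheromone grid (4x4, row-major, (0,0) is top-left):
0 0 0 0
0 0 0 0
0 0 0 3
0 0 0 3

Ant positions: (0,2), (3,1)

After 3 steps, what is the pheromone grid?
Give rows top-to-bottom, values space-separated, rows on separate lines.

After step 1: ants at (0,3),(2,1)
  0 0 0 1
  0 0 0 0
  0 1 0 2
  0 0 0 2
After step 2: ants at (1,3),(1,1)
  0 0 0 0
  0 1 0 1
  0 0 0 1
  0 0 0 1
After step 3: ants at (2,3),(0,1)
  0 1 0 0
  0 0 0 0
  0 0 0 2
  0 0 0 0

0 1 0 0
0 0 0 0
0 0 0 2
0 0 0 0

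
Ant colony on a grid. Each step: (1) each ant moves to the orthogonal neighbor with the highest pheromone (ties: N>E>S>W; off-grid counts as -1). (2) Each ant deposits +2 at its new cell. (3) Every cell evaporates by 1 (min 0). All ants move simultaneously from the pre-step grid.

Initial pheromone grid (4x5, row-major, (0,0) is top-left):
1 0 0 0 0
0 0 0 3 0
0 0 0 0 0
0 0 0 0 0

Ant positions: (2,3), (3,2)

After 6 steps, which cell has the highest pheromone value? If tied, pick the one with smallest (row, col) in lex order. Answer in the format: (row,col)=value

Step 1: ant0:(2,3)->N->(1,3) | ant1:(3,2)->N->(2,2)
  grid max=4 at (1,3)
Step 2: ant0:(1,3)->N->(0,3) | ant1:(2,2)->N->(1,2)
  grid max=3 at (1,3)
Step 3: ant0:(0,3)->S->(1,3) | ant1:(1,2)->E->(1,3)
  grid max=6 at (1,3)
Step 4: ant0:(1,3)->N->(0,3) | ant1:(1,3)->N->(0,3)
  grid max=5 at (1,3)
Step 5: ant0:(0,3)->S->(1,3) | ant1:(0,3)->S->(1,3)
  grid max=8 at (1,3)
Step 6: ant0:(1,3)->N->(0,3) | ant1:(1,3)->N->(0,3)
  grid max=7 at (1,3)
Final grid:
  0 0 0 5 0
  0 0 0 7 0
  0 0 0 0 0
  0 0 0 0 0
Max pheromone 7 at (1,3)

Answer: (1,3)=7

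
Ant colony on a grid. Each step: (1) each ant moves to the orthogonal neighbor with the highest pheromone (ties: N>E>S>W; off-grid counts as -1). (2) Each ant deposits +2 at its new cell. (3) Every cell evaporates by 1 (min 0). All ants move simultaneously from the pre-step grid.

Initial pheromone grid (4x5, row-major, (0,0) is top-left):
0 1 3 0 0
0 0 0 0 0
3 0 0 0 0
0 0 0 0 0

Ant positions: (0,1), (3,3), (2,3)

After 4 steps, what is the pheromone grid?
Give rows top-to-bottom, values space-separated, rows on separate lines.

After step 1: ants at (0,2),(2,3),(1,3)
  0 0 4 0 0
  0 0 0 1 0
  2 0 0 1 0
  0 0 0 0 0
After step 2: ants at (0,3),(1,3),(2,3)
  0 0 3 1 0
  0 0 0 2 0
  1 0 0 2 0
  0 0 0 0 0
After step 3: ants at (0,2),(2,3),(1,3)
  0 0 4 0 0
  0 0 0 3 0
  0 0 0 3 0
  0 0 0 0 0
After step 4: ants at (0,3),(1,3),(2,3)
  0 0 3 1 0
  0 0 0 4 0
  0 0 0 4 0
  0 0 0 0 0

0 0 3 1 0
0 0 0 4 0
0 0 0 4 0
0 0 0 0 0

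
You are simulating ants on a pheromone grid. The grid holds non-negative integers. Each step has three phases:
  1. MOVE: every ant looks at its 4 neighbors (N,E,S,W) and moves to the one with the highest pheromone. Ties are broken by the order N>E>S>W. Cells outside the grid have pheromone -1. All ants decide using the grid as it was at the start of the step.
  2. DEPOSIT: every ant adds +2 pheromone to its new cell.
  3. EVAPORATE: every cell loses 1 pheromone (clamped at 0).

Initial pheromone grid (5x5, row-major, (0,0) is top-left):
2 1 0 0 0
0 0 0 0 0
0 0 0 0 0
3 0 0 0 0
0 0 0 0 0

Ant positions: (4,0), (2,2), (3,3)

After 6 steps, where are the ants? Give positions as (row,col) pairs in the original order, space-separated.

Step 1: ant0:(4,0)->N->(3,0) | ant1:(2,2)->N->(1,2) | ant2:(3,3)->N->(2,3)
  grid max=4 at (3,0)
Step 2: ant0:(3,0)->N->(2,0) | ant1:(1,2)->N->(0,2) | ant2:(2,3)->N->(1,3)
  grid max=3 at (3,0)
Step 3: ant0:(2,0)->S->(3,0) | ant1:(0,2)->E->(0,3) | ant2:(1,3)->N->(0,3)
  grid max=4 at (3,0)
Step 4: ant0:(3,0)->N->(2,0) | ant1:(0,3)->E->(0,4) | ant2:(0,3)->E->(0,4)
  grid max=3 at (0,4)
Step 5: ant0:(2,0)->S->(3,0) | ant1:(0,4)->W->(0,3) | ant2:(0,4)->W->(0,3)
  grid max=5 at (0,3)
Step 6: ant0:(3,0)->N->(2,0) | ant1:(0,3)->E->(0,4) | ant2:(0,3)->E->(0,4)
  grid max=5 at (0,4)

(2,0) (0,4) (0,4)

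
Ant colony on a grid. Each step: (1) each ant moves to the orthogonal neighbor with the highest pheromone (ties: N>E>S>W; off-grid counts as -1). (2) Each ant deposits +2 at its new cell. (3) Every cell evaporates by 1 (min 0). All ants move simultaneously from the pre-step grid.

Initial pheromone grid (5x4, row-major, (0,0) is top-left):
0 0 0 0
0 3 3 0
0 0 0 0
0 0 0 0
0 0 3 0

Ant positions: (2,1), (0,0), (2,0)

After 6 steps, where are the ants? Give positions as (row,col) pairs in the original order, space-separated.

Step 1: ant0:(2,1)->N->(1,1) | ant1:(0,0)->E->(0,1) | ant2:(2,0)->N->(1,0)
  grid max=4 at (1,1)
Step 2: ant0:(1,1)->E->(1,2) | ant1:(0,1)->S->(1,1) | ant2:(1,0)->E->(1,1)
  grid max=7 at (1,1)
Step 3: ant0:(1,2)->W->(1,1) | ant1:(1,1)->E->(1,2) | ant2:(1,1)->E->(1,2)
  grid max=8 at (1,1)
Step 4: ant0:(1,1)->E->(1,2) | ant1:(1,2)->W->(1,1) | ant2:(1,2)->W->(1,1)
  grid max=11 at (1,1)
Step 5: ant0:(1,2)->W->(1,1) | ant1:(1,1)->E->(1,2) | ant2:(1,1)->E->(1,2)
  grid max=12 at (1,1)
Step 6: ant0:(1,1)->E->(1,2) | ant1:(1,2)->W->(1,1) | ant2:(1,2)->W->(1,1)
  grid max=15 at (1,1)

(1,2) (1,1) (1,1)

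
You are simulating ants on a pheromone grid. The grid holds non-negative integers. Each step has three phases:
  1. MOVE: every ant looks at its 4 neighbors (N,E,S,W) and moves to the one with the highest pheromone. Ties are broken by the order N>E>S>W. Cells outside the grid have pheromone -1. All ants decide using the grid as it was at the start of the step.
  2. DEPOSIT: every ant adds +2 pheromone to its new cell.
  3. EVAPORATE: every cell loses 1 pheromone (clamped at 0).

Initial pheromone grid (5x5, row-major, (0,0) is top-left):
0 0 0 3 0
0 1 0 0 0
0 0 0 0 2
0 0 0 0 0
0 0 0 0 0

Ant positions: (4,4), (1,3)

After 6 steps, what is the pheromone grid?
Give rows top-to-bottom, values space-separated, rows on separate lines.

After step 1: ants at (3,4),(0,3)
  0 0 0 4 0
  0 0 0 0 0
  0 0 0 0 1
  0 0 0 0 1
  0 0 0 0 0
After step 2: ants at (2,4),(0,4)
  0 0 0 3 1
  0 0 0 0 0
  0 0 0 0 2
  0 0 0 0 0
  0 0 0 0 0
After step 3: ants at (1,4),(0,3)
  0 0 0 4 0
  0 0 0 0 1
  0 0 0 0 1
  0 0 0 0 0
  0 0 0 0 0
After step 4: ants at (2,4),(0,4)
  0 0 0 3 1
  0 0 0 0 0
  0 0 0 0 2
  0 0 0 0 0
  0 0 0 0 0
After step 5: ants at (1,4),(0,3)
  0 0 0 4 0
  0 0 0 0 1
  0 0 0 0 1
  0 0 0 0 0
  0 0 0 0 0
After step 6: ants at (2,4),(0,4)
  0 0 0 3 1
  0 0 0 0 0
  0 0 0 0 2
  0 0 0 0 0
  0 0 0 0 0

0 0 0 3 1
0 0 0 0 0
0 0 0 0 2
0 0 0 0 0
0 0 0 0 0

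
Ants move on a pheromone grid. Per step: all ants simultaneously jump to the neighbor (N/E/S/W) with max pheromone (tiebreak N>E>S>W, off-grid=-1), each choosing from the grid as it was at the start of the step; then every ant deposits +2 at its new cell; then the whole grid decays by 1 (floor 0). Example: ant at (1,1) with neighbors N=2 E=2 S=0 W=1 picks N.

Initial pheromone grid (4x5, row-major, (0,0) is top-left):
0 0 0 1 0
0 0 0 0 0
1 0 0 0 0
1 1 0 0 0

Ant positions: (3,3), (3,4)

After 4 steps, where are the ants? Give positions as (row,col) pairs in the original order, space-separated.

Step 1: ant0:(3,3)->N->(2,3) | ant1:(3,4)->N->(2,4)
  grid max=1 at (2,3)
Step 2: ant0:(2,3)->E->(2,4) | ant1:(2,4)->W->(2,3)
  grid max=2 at (2,3)
Step 3: ant0:(2,4)->W->(2,3) | ant1:(2,3)->E->(2,4)
  grid max=3 at (2,3)
Step 4: ant0:(2,3)->E->(2,4) | ant1:(2,4)->W->(2,3)
  grid max=4 at (2,3)

(2,4) (2,3)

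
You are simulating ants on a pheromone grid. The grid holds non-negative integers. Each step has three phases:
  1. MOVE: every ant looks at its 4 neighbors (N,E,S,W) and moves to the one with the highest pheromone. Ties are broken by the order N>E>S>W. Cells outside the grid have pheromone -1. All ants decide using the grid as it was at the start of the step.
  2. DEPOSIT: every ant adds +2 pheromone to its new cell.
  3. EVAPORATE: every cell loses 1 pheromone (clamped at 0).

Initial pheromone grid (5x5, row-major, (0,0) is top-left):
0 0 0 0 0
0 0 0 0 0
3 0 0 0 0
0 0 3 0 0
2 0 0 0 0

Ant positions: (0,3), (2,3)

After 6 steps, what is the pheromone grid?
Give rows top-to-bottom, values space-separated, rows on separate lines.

After step 1: ants at (0,4),(1,3)
  0 0 0 0 1
  0 0 0 1 0
  2 0 0 0 0
  0 0 2 0 0
  1 0 0 0 0
After step 2: ants at (1,4),(0,3)
  0 0 0 1 0
  0 0 0 0 1
  1 0 0 0 0
  0 0 1 0 0
  0 0 0 0 0
After step 3: ants at (0,4),(0,4)
  0 0 0 0 3
  0 0 0 0 0
  0 0 0 0 0
  0 0 0 0 0
  0 0 0 0 0
After step 4: ants at (1,4),(1,4)
  0 0 0 0 2
  0 0 0 0 3
  0 0 0 0 0
  0 0 0 0 0
  0 0 0 0 0
After step 5: ants at (0,4),(0,4)
  0 0 0 0 5
  0 0 0 0 2
  0 0 0 0 0
  0 0 0 0 0
  0 0 0 0 0
After step 6: ants at (1,4),(1,4)
  0 0 0 0 4
  0 0 0 0 5
  0 0 0 0 0
  0 0 0 0 0
  0 0 0 0 0

0 0 0 0 4
0 0 0 0 5
0 0 0 0 0
0 0 0 0 0
0 0 0 0 0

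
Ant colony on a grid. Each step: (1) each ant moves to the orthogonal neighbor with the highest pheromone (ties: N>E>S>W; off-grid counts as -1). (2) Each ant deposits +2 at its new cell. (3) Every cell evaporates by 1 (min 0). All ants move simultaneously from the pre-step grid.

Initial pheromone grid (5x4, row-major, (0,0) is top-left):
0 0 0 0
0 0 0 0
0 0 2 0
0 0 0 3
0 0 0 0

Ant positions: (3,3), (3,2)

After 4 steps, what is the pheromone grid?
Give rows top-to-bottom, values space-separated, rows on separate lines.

After step 1: ants at (2,3),(3,3)
  0 0 0 0
  0 0 0 0
  0 0 1 1
  0 0 0 4
  0 0 0 0
After step 2: ants at (3,3),(2,3)
  0 0 0 0
  0 0 0 0
  0 0 0 2
  0 0 0 5
  0 0 0 0
After step 3: ants at (2,3),(3,3)
  0 0 0 0
  0 0 0 0
  0 0 0 3
  0 0 0 6
  0 0 0 0
After step 4: ants at (3,3),(2,3)
  0 0 0 0
  0 0 0 0
  0 0 0 4
  0 0 0 7
  0 0 0 0

0 0 0 0
0 0 0 0
0 0 0 4
0 0 0 7
0 0 0 0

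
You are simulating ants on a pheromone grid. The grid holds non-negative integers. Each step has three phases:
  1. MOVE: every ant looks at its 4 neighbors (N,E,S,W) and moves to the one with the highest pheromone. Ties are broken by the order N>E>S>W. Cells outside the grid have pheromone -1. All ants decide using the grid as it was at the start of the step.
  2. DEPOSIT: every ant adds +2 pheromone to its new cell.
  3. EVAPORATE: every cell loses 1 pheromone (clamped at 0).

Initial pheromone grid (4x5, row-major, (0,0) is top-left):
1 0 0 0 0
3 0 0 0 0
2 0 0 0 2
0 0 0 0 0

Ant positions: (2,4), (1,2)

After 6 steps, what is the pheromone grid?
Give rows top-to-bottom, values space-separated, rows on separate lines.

After step 1: ants at (1,4),(0,2)
  0 0 1 0 0
  2 0 0 0 1
  1 0 0 0 1
  0 0 0 0 0
After step 2: ants at (2,4),(0,3)
  0 0 0 1 0
  1 0 0 0 0
  0 0 0 0 2
  0 0 0 0 0
After step 3: ants at (1,4),(0,4)
  0 0 0 0 1
  0 0 0 0 1
  0 0 0 0 1
  0 0 0 0 0
After step 4: ants at (0,4),(1,4)
  0 0 0 0 2
  0 0 0 0 2
  0 0 0 0 0
  0 0 0 0 0
After step 5: ants at (1,4),(0,4)
  0 0 0 0 3
  0 0 0 0 3
  0 0 0 0 0
  0 0 0 0 0
After step 6: ants at (0,4),(1,4)
  0 0 0 0 4
  0 0 0 0 4
  0 0 0 0 0
  0 0 0 0 0

0 0 0 0 4
0 0 0 0 4
0 0 0 0 0
0 0 0 0 0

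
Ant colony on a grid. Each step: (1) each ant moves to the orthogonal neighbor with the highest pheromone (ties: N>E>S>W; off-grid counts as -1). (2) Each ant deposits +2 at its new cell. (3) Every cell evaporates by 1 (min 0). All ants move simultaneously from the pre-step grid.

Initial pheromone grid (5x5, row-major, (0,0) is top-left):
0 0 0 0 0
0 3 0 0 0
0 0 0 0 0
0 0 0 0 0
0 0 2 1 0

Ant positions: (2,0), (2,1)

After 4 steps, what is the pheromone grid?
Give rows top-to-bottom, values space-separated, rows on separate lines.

After step 1: ants at (1,0),(1,1)
  0 0 0 0 0
  1 4 0 0 0
  0 0 0 0 0
  0 0 0 0 0
  0 0 1 0 0
After step 2: ants at (1,1),(1,0)
  0 0 0 0 0
  2 5 0 0 0
  0 0 0 0 0
  0 0 0 0 0
  0 0 0 0 0
After step 3: ants at (1,0),(1,1)
  0 0 0 0 0
  3 6 0 0 0
  0 0 0 0 0
  0 0 0 0 0
  0 0 0 0 0
After step 4: ants at (1,1),(1,0)
  0 0 0 0 0
  4 7 0 0 0
  0 0 0 0 0
  0 0 0 0 0
  0 0 0 0 0

0 0 0 0 0
4 7 0 0 0
0 0 0 0 0
0 0 0 0 0
0 0 0 0 0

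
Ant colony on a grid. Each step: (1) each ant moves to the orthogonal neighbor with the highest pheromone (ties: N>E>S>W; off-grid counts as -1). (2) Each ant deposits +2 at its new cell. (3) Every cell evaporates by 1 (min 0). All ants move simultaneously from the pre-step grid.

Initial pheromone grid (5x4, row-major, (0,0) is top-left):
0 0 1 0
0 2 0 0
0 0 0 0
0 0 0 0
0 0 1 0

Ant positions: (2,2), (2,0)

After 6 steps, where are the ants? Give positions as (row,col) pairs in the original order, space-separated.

Step 1: ant0:(2,2)->N->(1,2) | ant1:(2,0)->N->(1,0)
  grid max=1 at (1,0)
Step 2: ant0:(1,2)->W->(1,1) | ant1:(1,0)->E->(1,1)
  grid max=4 at (1,1)
Step 3: ant0:(1,1)->N->(0,1) | ant1:(1,1)->N->(0,1)
  grid max=3 at (0,1)
Step 4: ant0:(0,1)->S->(1,1) | ant1:(0,1)->S->(1,1)
  grid max=6 at (1,1)
Step 5: ant0:(1,1)->N->(0,1) | ant1:(1,1)->N->(0,1)
  grid max=5 at (0,1)
Step 6: ant0:(0,1)->S->(1,1) | ant1:(0,1)->S->(1,1)
  grid max=8 at (1,1)

(1,1) (1,1)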